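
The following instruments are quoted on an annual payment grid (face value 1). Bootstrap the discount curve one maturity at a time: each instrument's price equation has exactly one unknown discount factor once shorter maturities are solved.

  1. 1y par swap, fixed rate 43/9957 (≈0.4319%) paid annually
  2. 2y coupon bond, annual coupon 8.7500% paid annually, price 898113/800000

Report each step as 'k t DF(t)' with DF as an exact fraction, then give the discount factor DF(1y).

step 1 [1y] swap r/1=43/9957: DF=(1 − 43/9957·(0))/(1+43/9957) = 9957/10000 ≈ 0.995700
step 2 [2y] bond c/1=7/80: DF=(898113/800000 − 7/80·(0.995700))/(1+7/80) = 4761/5000 ≈ 0.952200

1 1 9957/10000
2 2 4761/5000
DF(1y) = 9957/10000 ≈ 0.995700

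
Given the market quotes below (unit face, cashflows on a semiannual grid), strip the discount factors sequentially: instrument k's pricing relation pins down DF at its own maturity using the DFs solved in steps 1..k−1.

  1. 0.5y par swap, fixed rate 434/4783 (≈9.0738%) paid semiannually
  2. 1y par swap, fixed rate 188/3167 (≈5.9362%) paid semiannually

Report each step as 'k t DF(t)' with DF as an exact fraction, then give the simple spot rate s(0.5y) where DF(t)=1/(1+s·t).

1 1/2 4783/5000
2 1 2359/2500
s(0.5y) = (1/(4783/5000) − 1)/(1/2) = 434/4783 ≈ 9.0738%

step 1 [0.5y] swap r/2=217/4783: DF=(1 − 217/4783·(0))/(1+217/4783) = 4783/5000 ≈ 0.956600
step 2 [1y] swap r/2=94/3167: DF=(1 − 94/3167·(0.956600))/(1+94/3167) = 2359/2500 ≈ 0.943600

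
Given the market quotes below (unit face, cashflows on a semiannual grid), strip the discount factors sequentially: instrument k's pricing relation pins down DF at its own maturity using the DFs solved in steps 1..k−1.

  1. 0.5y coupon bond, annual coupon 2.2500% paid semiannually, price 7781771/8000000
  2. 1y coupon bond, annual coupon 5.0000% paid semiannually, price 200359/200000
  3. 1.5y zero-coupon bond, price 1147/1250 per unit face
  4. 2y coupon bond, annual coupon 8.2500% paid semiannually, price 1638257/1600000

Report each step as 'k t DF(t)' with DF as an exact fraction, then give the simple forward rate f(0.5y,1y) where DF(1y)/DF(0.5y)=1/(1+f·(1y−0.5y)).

step 1 [0.5y] bond c/2=9/800: DF=(7781771/8000000 − 9/800·(0))/(1+9/800) = 9619/10000 ≈ 0.961900
step 2 [1y] bond c/2=1/40: DF=(200359/200000 − 1/40·(0.961900))/(1+1/40) = 9539/10000 ≈ 0.953900
step 3 [1.5y] zero: DF = P = 1147/1250 ≈ 0.917600
step 4 [2y] bond c/2=33/800: DF=(1638257/1600000 − 33/800·(0.961900+0.953900+0.917600))/(1+33/800) = 8711/10000 ≈ 0.871100

1 1/2 9619/10000
2 1 9539/10000
3 3/2 1147/1250
4 2 8711/10000
f(0.5y,1y) = ((9619/10000)/(9539/10000) − 1)/(1/2) = 160/9539 ≈ 1.6773%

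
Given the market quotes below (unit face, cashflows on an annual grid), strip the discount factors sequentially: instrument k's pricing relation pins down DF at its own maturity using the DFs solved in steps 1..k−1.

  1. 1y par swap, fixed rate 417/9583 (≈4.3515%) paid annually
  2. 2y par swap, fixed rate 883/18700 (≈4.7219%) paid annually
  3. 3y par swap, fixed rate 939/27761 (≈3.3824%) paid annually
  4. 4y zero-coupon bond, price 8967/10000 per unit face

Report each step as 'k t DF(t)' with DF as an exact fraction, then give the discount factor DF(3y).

1 1 9583/10000
2 2 9117/10000
3 3 9061/10000
4 4 8967/10000
DF(3y) = 9061/10000 ≈ 0.906100

step 1 [1y] swap r/1=417/9583: DF=(1 − 417/9583·(0))/(1+417/9583) = 9583/10000 ≈ 0.958300
step 2 [2y] swap r/1=883/18700: DF=(1 − 883/18700·(0.958300))/(1+883/18700) = 9117/10000 ≈ 0.911700
step 3 [3y] swap r/1=939/27761: DF=(1 − 939/27761·(0.958300+0.911700))/(1+939/27761) = 9061/10000 ≈ 0.906100
step 4 [4y] zero: DF = P = 8967/10000 ≈ 0.896700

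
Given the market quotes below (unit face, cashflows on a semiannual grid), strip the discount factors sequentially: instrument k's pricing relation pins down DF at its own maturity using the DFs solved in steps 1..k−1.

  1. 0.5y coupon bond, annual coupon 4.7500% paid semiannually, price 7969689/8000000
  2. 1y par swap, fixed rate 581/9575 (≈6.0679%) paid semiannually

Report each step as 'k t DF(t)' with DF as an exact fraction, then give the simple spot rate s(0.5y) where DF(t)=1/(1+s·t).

step 1 [0.5y] bond c/2=19/800: DF=(7969689/8000000 − 19/800·(0))/(1+19/800) = 9731/10000 ≈ 0.973100
step 2 [1y] swap r/2=581/19150: DF=(1 − 581/19150·(0.973100))/(1+581/19150) = 9419/10000 ≈ 0.941900

1 1/2 9731/10000
2 1 9419/10000
s(0.5y) = (1/(9731/10000) − 1)/(1/2) = 538/9731 ≈ 5.5287%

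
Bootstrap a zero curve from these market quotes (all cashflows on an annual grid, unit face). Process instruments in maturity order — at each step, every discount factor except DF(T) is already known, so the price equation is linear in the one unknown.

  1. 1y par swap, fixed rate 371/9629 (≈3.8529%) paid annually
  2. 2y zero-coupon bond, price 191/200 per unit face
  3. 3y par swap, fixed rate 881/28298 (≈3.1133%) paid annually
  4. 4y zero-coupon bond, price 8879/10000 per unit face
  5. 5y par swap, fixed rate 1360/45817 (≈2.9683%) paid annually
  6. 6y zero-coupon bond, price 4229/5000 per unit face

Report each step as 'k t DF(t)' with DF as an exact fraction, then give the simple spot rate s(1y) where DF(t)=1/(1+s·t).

1 1 9629/10000
2 2 191/200
3 3 9119/10000
4 4 8879/10000
5 5 108/125
6 6 4229/5000
s(1y) = (1/(9629/10000) − 1)/(1) = 371/9629 ≈ 3.8529%

step 1 [1y] swap r/1=371/9629: DF=(1 − 371/9629·(0))/(1+371/9629) = 9629/10000 ≈ 0.962900
step 2 [2y] zero: DF = P = 191/200 ≈ 0.955000
step 3 [3y] swap r/1=881/28298: DF=(1 − 881/28298·(0.962900+0.955000))/(1+881/28298) = 9119/10000 ≈ 0.911900
step 4 [4y] zero: DF = P = 8879/10000 ≈ 0.887900
step 5 [5y] swap r/1=1360/45817: DF=(1 − 1360/45817·(0.962900+0.955000+0.911900+0.887900))/(1+1360/45817) = 108/125 ≈ 0.864000
step 6 [6y] zero: DF = P = 4229/5000 ≈ 0.845800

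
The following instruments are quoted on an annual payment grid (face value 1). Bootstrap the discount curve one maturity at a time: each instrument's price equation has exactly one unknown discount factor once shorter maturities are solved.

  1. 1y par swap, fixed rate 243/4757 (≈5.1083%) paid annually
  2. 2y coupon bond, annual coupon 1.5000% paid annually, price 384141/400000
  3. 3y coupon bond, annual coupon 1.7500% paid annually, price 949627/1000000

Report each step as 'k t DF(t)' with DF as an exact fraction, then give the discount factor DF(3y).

step 1 [1y] swap r/1=243/4757: DF=(1 − 243/4757·(0))/(1+243/4757) = 4757/5000 ≈ 0.951400
step 2 [2y] bond c/1=3/200: DF=(384141/400000 − 3/200·(0.951400))/(1+3/200) = 9321/10000 ≈ 0.932100
step 3 [3y] bond c/1=7/400: DF=(949627/1000000 − 7/400·(0.951400+0.932100))/(1+7/400) = 9009/10000 ≈ 0.900900

1 1 4757/5000
2 2 9321/10000
3 3 9009/10000
DF(3y) = 9009/10000 ≈ 0.900900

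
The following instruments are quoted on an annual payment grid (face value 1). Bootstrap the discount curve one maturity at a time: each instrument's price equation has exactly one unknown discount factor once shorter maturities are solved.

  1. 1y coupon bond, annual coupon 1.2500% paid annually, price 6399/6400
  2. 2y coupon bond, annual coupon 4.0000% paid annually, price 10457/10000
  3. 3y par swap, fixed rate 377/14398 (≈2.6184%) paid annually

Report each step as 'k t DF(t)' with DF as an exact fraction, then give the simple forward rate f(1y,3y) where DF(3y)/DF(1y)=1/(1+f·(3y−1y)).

step 1 [1y] bond c/1=1/80: DF=(6399/6400 − 1/80·(0))/(1+1/80) = 79/80 ≈ 0.987500
step 2 [2y] bond c/1=1/25: DF=(10457/10000 − 1/25·(0.987500))/(1+1/25) = 387/400 ≈ 0.967500
step 3 [3y] swap r/1=377/14398: DF=(1 − 377/14398·(0.987500+0.967500))/(1+377/14398) = 4623/5000 ≈ 0.924600

1 1 79/80
2 2 387/400
3 3 4623/5000
f(1y,3y) = ((79/80)/(4623/5000) − 1)/(2) = 629/18492 ≈ 3.4015%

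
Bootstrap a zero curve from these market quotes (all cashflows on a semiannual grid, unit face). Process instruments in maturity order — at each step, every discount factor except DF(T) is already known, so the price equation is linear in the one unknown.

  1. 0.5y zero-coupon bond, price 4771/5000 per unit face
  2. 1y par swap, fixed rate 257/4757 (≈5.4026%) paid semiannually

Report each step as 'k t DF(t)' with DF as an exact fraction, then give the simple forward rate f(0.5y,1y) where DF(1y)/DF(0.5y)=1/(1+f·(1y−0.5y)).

step 1 [0.5y] zero: DF = P = 4771/5000 ≈ 0.954200
step 2 [1y] swap r/2=257/9514: DF=(1 − 257/9514·(0.954200))/(1+257/9514) = 4743/5000 ≈ 0.948600

1 1/2 4771/5000
2 1 4743/5000
f(0.5y,1y) = ((4771/5000)/(4743/5000) − 1)/(1/2) = 56/4743 ≈ 1.1807%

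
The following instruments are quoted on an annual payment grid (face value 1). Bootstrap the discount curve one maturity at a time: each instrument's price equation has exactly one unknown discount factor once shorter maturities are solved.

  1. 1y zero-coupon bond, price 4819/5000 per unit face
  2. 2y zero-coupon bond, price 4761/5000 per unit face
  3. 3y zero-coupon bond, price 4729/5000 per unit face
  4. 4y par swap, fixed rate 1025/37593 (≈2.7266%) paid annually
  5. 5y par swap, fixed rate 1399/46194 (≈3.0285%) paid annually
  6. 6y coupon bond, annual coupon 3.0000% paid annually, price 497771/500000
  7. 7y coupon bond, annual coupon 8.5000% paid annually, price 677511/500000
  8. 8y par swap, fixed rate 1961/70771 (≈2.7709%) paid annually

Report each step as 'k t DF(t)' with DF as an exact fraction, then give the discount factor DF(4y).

1 1 4819/5000
2 2 4761/5000
3 3 4729/5000
4 4 359/400
5 5 8601/10000
6 6 104/125
7 7 4109/5000
8 8 8039/10000
DF(4y) = 359/400 ≈ 0.897500

step 1 [1y] zero: DF = P = 4819/5000 ≈ 0.963800
step 2 [2y] zero: DF = P = 4761/5000 ≈ 0.952200
step 3 [3y] zero: DF = P = 4729/5000 ≈ 0.945800
step 4 [4y] swap r/1=1025/37593: DF=(1 − 1025/37593·(0.963800+0.952200+0.945800))/(1+1025/37593) = 359/400 ≈ 0.897500
step 5 [5y] swap r/1=1399/46194: DF=(1 − 1399/46194·(0.963800+0.952200+0.945800+0.897500))/(1+1399/46194) = 8601/10000 ≈ 0.860100
step 6 [6y] bond c/1=3/100: DF=(497771/500000 − 3/100·(0.963800+0.952200+0.945800+0.897500+0.860100))/(1+3/100) = 104/125 ≈ 0.832000
step 7 [7y] bond c/1=17/200: DF=(677511/500000 − 17/200·(0.963800+0.952200+0.945800+0.897500+0.860100+0.832000))/(1+17/200) = 4109/5000 ≈ 0.821800
step 8 [8y] swap r/1=1961/70771: DF=(1 − 1961/70771·(0.963800+0.952200+0.945800+0.897500+0.860100+0.832000+0.821800))/(1+1961/70771) = 8039/10000 ≈ 0.803900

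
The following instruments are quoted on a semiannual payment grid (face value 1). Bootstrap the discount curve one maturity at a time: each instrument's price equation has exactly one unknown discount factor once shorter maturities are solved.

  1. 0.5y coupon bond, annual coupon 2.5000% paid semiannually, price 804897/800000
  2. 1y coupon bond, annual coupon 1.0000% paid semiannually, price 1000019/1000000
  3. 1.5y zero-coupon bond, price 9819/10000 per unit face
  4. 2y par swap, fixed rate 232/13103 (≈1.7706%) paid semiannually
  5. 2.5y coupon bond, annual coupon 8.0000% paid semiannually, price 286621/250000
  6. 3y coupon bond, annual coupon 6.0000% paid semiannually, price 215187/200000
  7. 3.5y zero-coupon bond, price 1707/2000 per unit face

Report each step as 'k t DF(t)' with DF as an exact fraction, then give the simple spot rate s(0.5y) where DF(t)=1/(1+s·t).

1 1/2 9937/10000
2 1 9901/10000
3 3/2 9819/10000
4 2 2413/2500
5 5/2 1189/1250
6 3 564/625
7 7/2 1707/2000
s(0.5y) = (1/(9937/10000) − 1)/(1/2) = 126/9937 ≈ 1.2680%

step 1 [0.5y] bond c/2=1/80: DF=(804897/800000 − 1/80·(0))/(1+1/80) = 9937/10000 ≈ 0.993700
step 2 [1y] bond c/2=1/200: DF=(1000019/1000000 − 1/200·(0.993700))/(1+1/200) = 9901/10000 ≈ 0.990100
step 3 [1.5y] zero: DF = P = 9819/10000 ≈ 0.981900
step 4 [2y] swap r/2=116/13103: DF=(1 − 116/13103·(0.993700+0.990100+0.981900))/(1+116/13103) = 2413/2500 ≈ 0.965200
step 5 [2.5y] bond c/2=1/25: DF=(286621/250000 − 1/25·(0.993700+0.990100+0.981900+0.965200))/(1+1/25) = 1189/1250 ≈ 0.951200
step 6 [3y] bond c/2=3/100: DF=(215187/200000 − 3/100·(0.993700+0.990100+0.981900+0.965200+0.951200))/(1+3/100) = 564/625 ≈ 0.902400
step 7 [3.5y] zero: DF = P = 1707/2000 ≈ 0.853500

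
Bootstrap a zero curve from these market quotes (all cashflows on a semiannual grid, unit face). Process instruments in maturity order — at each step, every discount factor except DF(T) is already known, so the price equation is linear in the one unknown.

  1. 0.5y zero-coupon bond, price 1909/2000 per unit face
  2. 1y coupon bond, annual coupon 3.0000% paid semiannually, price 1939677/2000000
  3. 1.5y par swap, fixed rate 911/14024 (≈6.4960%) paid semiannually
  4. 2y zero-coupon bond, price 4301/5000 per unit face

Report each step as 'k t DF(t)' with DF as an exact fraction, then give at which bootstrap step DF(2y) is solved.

step 1 [0.5y] zero: DF = P = 1909/2000 ≈ 0.954500
step 2 [1y] bond c/2=3/200: DF=(1939677/2000000 − 3/200·(0.954500))/(1+3/200) = 4707/5000 ≈ 0.941400
step 3 [1.5y] swap r/2=911/28048: DF=(1 − 911/28048·(0.954500+0.941400))/(1+911/28048) = 9089/10000 ≈ 0.908900
step 4 [2y] zero: DF = P = 4301/5000 ≈ 0.860200

1 1/2 1909/2000
2 1 4707/5000
3 3/2 9089/10000
4 2 4301/5000
DF(2y) is solved at step 4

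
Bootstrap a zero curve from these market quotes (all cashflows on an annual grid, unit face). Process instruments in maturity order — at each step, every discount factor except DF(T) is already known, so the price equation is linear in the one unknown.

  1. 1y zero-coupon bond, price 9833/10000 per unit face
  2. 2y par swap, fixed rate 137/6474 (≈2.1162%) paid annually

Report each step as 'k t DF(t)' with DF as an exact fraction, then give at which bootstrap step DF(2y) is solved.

step 1 [1y] zero: DF = P = 9833/10000 ≈ 0.983300
step 2 [2y] swap r/1=137/6474: DF=(1 − 137/6474·(0.983300))/(1+137/6474) = 9589/10000 ≈ 0.958900

1 1 9833/10000
2 2 9589/10000
DF(2y) is solved at step 2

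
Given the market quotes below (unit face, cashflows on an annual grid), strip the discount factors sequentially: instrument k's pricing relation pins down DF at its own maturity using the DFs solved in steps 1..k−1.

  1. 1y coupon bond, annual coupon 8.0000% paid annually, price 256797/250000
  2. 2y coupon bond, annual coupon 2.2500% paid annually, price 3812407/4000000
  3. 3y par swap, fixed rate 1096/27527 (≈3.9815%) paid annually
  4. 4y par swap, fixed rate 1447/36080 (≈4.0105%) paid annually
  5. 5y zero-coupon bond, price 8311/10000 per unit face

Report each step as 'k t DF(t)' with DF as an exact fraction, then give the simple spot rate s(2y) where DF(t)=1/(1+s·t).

step 1 [1y] bond c/1=2/25: DF=(256797/250000 − 2/25·(0))/(1+2/25) = 9511/10000 ≈ 0.951100
step 2 [2y] bond c/1=9/400: DF=(3812407/4000000 − 9/400·(0.951100))/(1+9/400) = 1139/1250 ≈ 0.911200
step 3 [3y] swap r/1=1096/27527: DF=(1 − 1096/27527·(0.951100+0.911200))/(1+1096/27527) = 1113/1250 ≈ 0.890400
step 4 [4y] swap r/1=1447/36080: DF=(1 − 1447/36080·(0.951100+0.911200+0.890400))/(1+1447/36080) = 8553/10000 ≈ 0.855300
step 5 [5y] zero: DF = P = 8311/10000 ≈ 0.831100

1 1 9511/10000
2 2 1139/1250
3 3 1113/1250
4 4 8553/10000
5 5 8311/10000
s(2y) = (1/(1139/1250) − 1)/(2) = 111/2278 ≈ 4.8727%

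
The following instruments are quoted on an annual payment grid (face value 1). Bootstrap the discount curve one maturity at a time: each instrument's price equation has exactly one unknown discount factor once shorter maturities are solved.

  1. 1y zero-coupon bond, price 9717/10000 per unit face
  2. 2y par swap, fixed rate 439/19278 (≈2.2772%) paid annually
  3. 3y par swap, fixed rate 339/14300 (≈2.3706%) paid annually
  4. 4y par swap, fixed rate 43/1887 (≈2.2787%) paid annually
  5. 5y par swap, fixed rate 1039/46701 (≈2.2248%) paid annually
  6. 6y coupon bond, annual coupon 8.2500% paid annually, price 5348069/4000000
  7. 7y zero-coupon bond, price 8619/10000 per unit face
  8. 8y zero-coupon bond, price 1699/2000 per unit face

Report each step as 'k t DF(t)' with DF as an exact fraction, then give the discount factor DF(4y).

1 1 9717/10000
2 2 9561/10000
3 3 4661/5000
4 4 457/500
5 5 8961/10000
6 6 1099/1250
7 7 8619/10000
8 8 1699/2000
DF(4y) = 457/500 ≈ 0.914000

step 1 [1y] zero: DF = P = 9717/10000 ≈ 0.971700
step 2 [2y] swap r/1=439/19278: DF=(1 − 439/19278·(0.971700))/(1+439/19278) = 9561/10000 ≈ 0.956100
step 3 [3y] swap r/1=339/14300: DF=(1 − 339/14300·(0.971700+0.956100))/(1+339/14300) = 4661/5000 ≈ 0.932200
step 4 [4y] swap r/1=43/1887: DF=(1 − 43/1887·(0.971700+0.956100+0.932200))/(1+43/1887) = 457/500 ≈ 0.914000
step 5 [5y] swap r/1=1039/46701: DF=(1 − 1039/46701·(0.971700+0.956100+0.932200+0.914000))/(1+1039/46701) = 8961/10000 ≈ 0.896100
step 6 [6y] bond c/1=33/400: DF=(5348069/4000000 − 33/400·(0.971700+0.956100+0.932200+0.914000+0.896100))/(1+33/400) = 1099/1250 ≈ 0.879200
step 7 [7y] zero: DF = P = 8619/10000 ≈ 0.861900
step 8 [8y] zero: DF = P = 1699/2000 ≈ 0.849500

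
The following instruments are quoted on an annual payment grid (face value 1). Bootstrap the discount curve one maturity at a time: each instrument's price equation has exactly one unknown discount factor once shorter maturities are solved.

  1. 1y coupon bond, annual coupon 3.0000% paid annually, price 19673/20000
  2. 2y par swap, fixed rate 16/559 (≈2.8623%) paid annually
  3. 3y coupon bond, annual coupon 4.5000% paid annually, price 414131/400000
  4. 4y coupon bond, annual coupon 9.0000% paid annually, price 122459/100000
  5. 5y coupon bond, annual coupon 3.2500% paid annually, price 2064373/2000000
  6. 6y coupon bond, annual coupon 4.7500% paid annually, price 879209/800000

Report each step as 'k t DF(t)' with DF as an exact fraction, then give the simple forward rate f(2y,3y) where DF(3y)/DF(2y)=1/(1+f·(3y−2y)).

1 1 191/200
2 2 591/625
3 3 9089/10000
4 4 1783/2000
5 5 552/625
6 6 8413/10000
f(2y,3y) = ((591/625)/(9089/10000) − 1)/(1) = 367/9089 ≈ 4.0378%

step 1 [1y] bond c/1=3/100: DF=(19673/20000 − 3/100·(0))/(1+3/100) = 191/200 ≈ 0.955000
step 2 [2y] swap r/1=16/559: DF=(1 − 16/559·(0.955000))/(1+16/559) = 591/625 ≈ 0.945600
step 3 [3y] bond c/1=9/200: DF=(414131/400000 − 9/200·(0.955000+0.945600))/(1+9/200) = 9089/10000 ≈ 0.908900
step 4 [4y] bond c/1=9/100: DF=(122459/100000 − 9/100·(0.955000+0.945600+0.908900))/(1+9/100) = 1783/2000 ≈ 0.891500
step 5 [5y] bond c/1=13/400: DF=(2064373/2000000 − 13/400·(0.955000+0.945600+0.908900+0.891500))/(1+13/400) = 552/625 ≈ 0.883200
step 6 [6y] bond c/1=19/400: DF=(879209/800000 − 19/400·(0.955000+0.945600+0.908900+0.891500+0.883200))/(1+19/400) = 8413/10000 ≈ 0.841300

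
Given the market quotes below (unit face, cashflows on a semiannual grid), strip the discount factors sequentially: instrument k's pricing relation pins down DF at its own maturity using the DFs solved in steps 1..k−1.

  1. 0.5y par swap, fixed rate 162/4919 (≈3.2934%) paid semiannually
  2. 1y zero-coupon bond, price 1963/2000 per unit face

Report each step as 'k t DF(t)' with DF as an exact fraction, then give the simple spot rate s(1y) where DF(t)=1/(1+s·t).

step 1 [0.5y] swap r/2=81/4919: DF=(1 − 81/4919·(0))/(1+81/4919) = 4919/5000 ≈ 0.983800
step 2 [1y] zero: DF = P = 1963/2000 ≈ 0.981500

1 1/2 4919/5000
2 1 1963/2000
s(1y) = (1/(1963/2000) − 1)/(1) = 37/1963 ≈ 1.8849%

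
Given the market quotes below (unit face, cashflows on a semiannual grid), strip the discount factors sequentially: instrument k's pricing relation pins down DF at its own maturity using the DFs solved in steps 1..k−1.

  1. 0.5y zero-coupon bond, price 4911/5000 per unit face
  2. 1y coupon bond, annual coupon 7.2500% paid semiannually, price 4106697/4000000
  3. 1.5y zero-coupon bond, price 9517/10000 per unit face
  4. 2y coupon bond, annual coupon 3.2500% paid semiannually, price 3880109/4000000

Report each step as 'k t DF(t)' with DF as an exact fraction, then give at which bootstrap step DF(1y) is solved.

step 1 [0.5y] zero: DF = P = 4911/5000 ≈ 0.982200
step 2 [1y] bond c/2=29/800: DF=(4106697/4000000 − 29/800·(0.982200))/(1+29/800) = 2391/2500 ≈ 0.956400
step 3 [1.5y] zero: DF = P = 9517/10000 ≈ 0.951700
step 4 [2y] bond c/2=13/800: DF=(3880109/4000000 − 13/800·(0.982200+0.956400+0.951700))/(1+13/800) = 9083/10000 ≈ 0.908300

1 1/2 4911/5000
2 1 2391/2500
3 3/2 9517/10000
4 2 9083/10000
DF(1y) is solved at step 2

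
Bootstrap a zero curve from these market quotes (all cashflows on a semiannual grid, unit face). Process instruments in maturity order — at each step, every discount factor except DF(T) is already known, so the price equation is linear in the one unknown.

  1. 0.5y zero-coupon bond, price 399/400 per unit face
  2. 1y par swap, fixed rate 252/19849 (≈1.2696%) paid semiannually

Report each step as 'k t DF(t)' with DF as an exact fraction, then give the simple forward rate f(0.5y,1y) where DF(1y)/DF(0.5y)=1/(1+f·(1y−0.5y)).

step 1 [0.5y] zero: DF = P = 399/400 ≈ 0.997500
step 2 [1y] swap r/2=126/19849: DF=(1 − 126/19849·(0.997500))/(1+126/19849) = 4937/5000 ≈ 0.987400

1 1/2 399/400
2 1 4937/5000
f(0.5y,1y) = ((399/400)/(4937/5000) − 1)/(1/2) = 101/4937 ≈ 2.0458%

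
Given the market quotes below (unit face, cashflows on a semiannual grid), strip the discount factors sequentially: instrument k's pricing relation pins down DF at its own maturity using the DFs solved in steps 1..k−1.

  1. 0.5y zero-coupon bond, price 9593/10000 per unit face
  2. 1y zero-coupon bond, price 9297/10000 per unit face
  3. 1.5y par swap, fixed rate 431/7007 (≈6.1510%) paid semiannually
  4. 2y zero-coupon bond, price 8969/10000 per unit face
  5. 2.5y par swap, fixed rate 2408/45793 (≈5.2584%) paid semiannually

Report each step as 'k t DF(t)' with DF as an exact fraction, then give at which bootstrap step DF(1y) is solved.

1 1/2 9593/10000
2 1 9297/10000
3 3/2 4569/5000
4 2 8969/10000
5 5/2 2199/2500
DF(1y) is solved at step 2

step 1 [0.5y] zero: DF = P = 9593/10000 ≈ 0.959300
step 2 [1y] zero: DF = P = 9297/10000 ≈ 0.929700
step 3 [1.5y] swap r/2=431/14014: DF=(1 − 431/14014·(0.959300+0.929700))/(1+431/14014) = 4569/5000 ≈ 0.913800
step 4 [2y] zero: DF = P = 8969/10000 ≈ 0.896900
step 5 [2.5y] swap r/2=1204/45793: DF=(1 − 1204/45793·(0.959300+0.929700+0.913800+0.896900))/(1+1204/45793) = 2199/2500 ≈ 0.879600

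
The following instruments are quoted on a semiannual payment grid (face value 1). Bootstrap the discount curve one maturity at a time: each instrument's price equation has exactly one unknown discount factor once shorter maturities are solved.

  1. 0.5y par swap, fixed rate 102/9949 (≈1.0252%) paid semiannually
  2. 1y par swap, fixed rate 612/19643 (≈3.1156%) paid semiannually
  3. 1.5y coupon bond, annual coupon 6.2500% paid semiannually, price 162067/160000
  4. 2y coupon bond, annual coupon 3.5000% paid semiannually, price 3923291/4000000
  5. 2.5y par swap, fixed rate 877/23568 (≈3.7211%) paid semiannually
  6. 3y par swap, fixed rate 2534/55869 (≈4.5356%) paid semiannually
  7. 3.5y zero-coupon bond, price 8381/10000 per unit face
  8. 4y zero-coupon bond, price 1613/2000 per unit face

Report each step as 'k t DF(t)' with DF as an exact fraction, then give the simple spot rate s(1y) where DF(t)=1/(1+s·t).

step 1 [0.5y] swap r/2=51/9949: DF=(1 − 51/9949·(0))/(1+51/9949) = 9949/10000 ≈ 0.994900
step 2 [1y] swap r/2=306/19643: DF=(1 − 306/19643·(0.994900))/(1+306/19643) = 4847/5000 ≈ 0.969400
step 3 [1.5y] bond c/2=1/32: DF=(162067/160000 − 1/32·(0.994900+0.969400))/(1+1/32) = 9227/10000 ≈ 0.922700
step 4 [2y] bond c/2=7/400: DF=(3923291/4000000 − 7/400·(0.994900+0.969400+0.922700))/(1+7/400) = 9143/10000 ≈ 0.914300
step 5 [2.5y] swap r/2=877/47136: DF=(1 − 877/47136·(0.994900+0.969400+0.922700+0.914300))/(1+877/47136) = 9123/10000 ≈ 0.912300
step 6 [3y] swap r/2=1267/55869: DF=(1 − 1267/55869·(0.994900+0.969400+0.922700+0.914300+0.912300))/(1+1267/55869) = 8733/10000 ≈ 0.873300
step 7 [3.5y] zero: DF = P = 8381/10000 ≈ 0.838100
step 8 [4y] zero: DF = P = 1613/2000 ≈ 0.806500

1 1/2 9949/10000
2 1 4847/5000
3 3/2 9227/10000
4 2 9143/10000
5 5/2 9123/10000
6 3 8733/10000
7 7/2 8381/10000
8 4 1613/2000
s(1y) = (1/(4847/5000) − 1)/(1) = 153/4847 ≈ 3.1566%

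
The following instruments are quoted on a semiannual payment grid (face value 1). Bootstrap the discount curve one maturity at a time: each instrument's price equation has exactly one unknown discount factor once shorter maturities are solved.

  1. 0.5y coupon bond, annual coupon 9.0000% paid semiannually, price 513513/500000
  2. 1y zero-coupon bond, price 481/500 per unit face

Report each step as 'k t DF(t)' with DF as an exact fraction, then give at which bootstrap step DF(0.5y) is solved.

1 1/2 2457/2500
2 1 481/500
DF(0.5y) is solved at step 1

step 1 [0.5y] bond c/2=9/200: DF=(513513/500000 − 9/200·(0))/(1+9/200) = 2457/2500 ≈ 0.982800
step 2 [1y] zero: DF = P = 481/500 ≈ 0.962000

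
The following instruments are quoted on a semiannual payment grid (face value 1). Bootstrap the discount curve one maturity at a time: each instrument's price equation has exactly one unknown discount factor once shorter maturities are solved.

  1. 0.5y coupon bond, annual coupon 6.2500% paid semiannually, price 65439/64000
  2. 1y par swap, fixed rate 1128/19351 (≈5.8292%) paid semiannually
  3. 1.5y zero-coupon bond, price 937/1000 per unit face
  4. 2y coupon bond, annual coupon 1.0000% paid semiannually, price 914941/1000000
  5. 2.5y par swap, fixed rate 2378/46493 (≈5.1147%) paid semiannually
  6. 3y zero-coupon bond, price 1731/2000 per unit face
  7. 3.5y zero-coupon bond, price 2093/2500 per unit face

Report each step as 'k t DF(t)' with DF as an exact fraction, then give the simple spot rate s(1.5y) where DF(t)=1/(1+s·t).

step 1 [0.5y] bond c/2=1/32: DF=(65439/64000 − 1/32·(0))/(1+1/32) = 1983/2000 ≈ 0.991500
step 2 [1y] swap r/2=564/19351: DF=(1 − 564/19351·(0.991500))/(1+564/19351) = 2359/2500 ≈ 0.943600
step 3 [1.5y] zero: DF = P = 937/1000 ≈ 0.937000
step 4 [2y] bond c/2=1/200: DF=(914941/1000000 − 1/200·(0.991500+0.943600+0.937000))/(1+1/200) = 8961/10000 ≈ 0.896100
step 5 [2.5y] swap r/2=1189/46493: DF=(1 − 1189/46493·(0.991500+0.943600+0.937000+0.896100))/(1+1189/46493) = 8811/10000 ≈ 0.881100
step 6 [3y] zero: DF = P = 1731/2000 ≈ 0.865500
step 7 [3.5y] zero: DF = P = 2093/2500 ≈ 0.837200

1 1/2 1983/2000
2 1 2359/2500
3 3/2 937/1000
4 2 8961/10000
5 5/2 8811/10000
6 3 1731/2000
7 7/2 2093/2500
s(1.5y) = (1/(937/1000) − 1)/(3/2) = 42/937 ≈ 4.4824%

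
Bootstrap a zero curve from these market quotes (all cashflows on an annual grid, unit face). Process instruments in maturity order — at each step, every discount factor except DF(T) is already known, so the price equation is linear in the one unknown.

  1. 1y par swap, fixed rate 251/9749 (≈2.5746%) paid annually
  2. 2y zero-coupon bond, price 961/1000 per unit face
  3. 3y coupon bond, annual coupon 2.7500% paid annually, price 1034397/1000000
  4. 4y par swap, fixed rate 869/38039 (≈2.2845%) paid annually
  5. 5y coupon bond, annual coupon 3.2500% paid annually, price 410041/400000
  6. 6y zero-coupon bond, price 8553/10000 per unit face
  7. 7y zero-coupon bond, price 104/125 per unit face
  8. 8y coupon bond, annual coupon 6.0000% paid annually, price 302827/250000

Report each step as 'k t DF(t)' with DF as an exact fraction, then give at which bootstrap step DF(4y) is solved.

1 1 9749/10000
2 2 961/1000
3 3 9549/10000
4 4 9131/10000
5 5 8731/10000
6 6 8553/10000
7 7 104/125
8 8 313/400
DF(4y) is solved at step 4

step 1 [1y] swap r/1=251/9749: DF=(1 − 251/9749·(0))/(1+251/9749) = 9749/10000 ≈ 0.974900
step 2 [2y] zero: DF = P = 961/1000 ≈ 0.961000
step 3 [3y] bond c/1=11/400: DF=(1034397/1000000 − 11/400·(0.974900+0.961000))/(1+11/400) = 9549/10000 ≈ 0.954900
step 4 [4y] swap r/1=869/38039: DF=(1 − 869/38039·(0.974900+0.961000+0.954900))/(1+869/38039) = 9131/10000 ≈ 0.913100
step 5 [5y] bond c/1=13/400: DF=(410041/400000 − 13/400·(0.974900+0.961000+0.954900+0.913100))/(1+13/400) = 8731/10000 ≈ 0.873100
step 6 [6y] zero: DF = P = 8553/10000 ≈ 0.855300
step 7 [7y] zero: DF = P = 104/125 ≈ 0.832000
step 8 [8y] bond c/1=3/50: DF=(302827/250000 − 3/50·(0.974900+0.961000+0.954900+0.913100+0.873100+0.855300+0.832000))/(1+3/50) = 313/400 ≈ 0.782500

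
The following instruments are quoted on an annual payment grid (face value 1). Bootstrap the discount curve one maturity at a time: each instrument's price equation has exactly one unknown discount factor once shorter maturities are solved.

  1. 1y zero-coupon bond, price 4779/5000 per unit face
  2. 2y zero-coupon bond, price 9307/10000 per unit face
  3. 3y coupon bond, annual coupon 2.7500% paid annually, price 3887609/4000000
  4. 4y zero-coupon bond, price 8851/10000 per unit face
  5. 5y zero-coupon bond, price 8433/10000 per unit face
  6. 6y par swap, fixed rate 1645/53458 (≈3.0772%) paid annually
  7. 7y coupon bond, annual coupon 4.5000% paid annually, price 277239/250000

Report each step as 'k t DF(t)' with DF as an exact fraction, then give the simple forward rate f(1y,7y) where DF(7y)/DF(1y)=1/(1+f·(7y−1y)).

1 1 4779/5000
2 2 9307/10000
3 3 4477/5000
4 4 8851/10000
5 5 8433/10000
6 6 1671/2000
7 7 831/1000
f(1y,7y) = ((4779/5000)/(831/1000) − 1)/(6) = 104/4155 ≈ 2.5030%

step 1 [1y] zero: DF = P = 4779/5000 ≈ 0.955800
step 2 [2y] zero: DF = P = 9307/10000 ≈ 0.930700
step 3 [3y] bond c/1=11/400: DF=(3887609/4000000 − 11/400·(0.955800+0.930700))/(1+11/400) = 4477/5000 ≈ 0.895400
step 4 [4y] zero: DF = P = 8851/10000 ≈ 0.885100
step 5 [5y] zero: DF = P = 8433/10000 ≈ 0.843300
step 6 [6y] swap r/1=1645/53458: DF=(1 − 1645/53458·(0.955800+0.930700+0.895400+0.885100+0.843300))/(1+1645/53458) = 1671/2000 ≈ 0.835500
step 7 [7y] bond c/1=9/200: DF=(277239/250000 − 9/200·(0.955800+0.930700+0.895400+0.885100+0.843300+0.835500))/(1+9/200) = 831/1000 ≈ 0.831000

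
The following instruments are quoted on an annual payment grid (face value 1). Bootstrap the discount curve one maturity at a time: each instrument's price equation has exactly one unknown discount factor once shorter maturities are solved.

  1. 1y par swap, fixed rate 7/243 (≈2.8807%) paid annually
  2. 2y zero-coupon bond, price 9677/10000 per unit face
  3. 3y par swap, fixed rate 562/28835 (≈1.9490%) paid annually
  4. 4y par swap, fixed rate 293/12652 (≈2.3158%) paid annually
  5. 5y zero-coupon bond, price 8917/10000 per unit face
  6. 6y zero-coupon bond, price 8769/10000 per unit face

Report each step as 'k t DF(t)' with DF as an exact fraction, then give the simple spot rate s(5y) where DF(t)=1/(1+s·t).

1 1 243/250
2 2 9677/10000
3 3 4719/5000
4 4 9121/10000
5 5 8917/10000
6 6 8769/10000
s(5y) = (1/(8917/10000) − 1)/(5) = 1083/44585 ≈ 2.4291%

step 1 [1y] swap r/1=7/243: DF=(1 − 7/243·(0))/(1+7/243) = 243/250 ≈ 0.972000
step 2 [2y] zero: DF = P = 9677/10000 ≈ 0.967700
step 3 [3y] swap r/1=562/28835: DF=(1 − 562/28835·(0.972000+0.967700))/(1+562/28835) = 4719/5000 ≈ 0.943800
step 4 [4y] swap r/1=293/12652: DF=(1 − 293/12652·(0.972000+0.967700+0.943800))/(1+293/12652) = 9121/10000 ≈ 0.912100
step 5 [5y] zero: DF = P = 8917/10000 ≈ 0.891700
step 6 [6y] zero: DF = P = 8769/10000 ≈ 0.876900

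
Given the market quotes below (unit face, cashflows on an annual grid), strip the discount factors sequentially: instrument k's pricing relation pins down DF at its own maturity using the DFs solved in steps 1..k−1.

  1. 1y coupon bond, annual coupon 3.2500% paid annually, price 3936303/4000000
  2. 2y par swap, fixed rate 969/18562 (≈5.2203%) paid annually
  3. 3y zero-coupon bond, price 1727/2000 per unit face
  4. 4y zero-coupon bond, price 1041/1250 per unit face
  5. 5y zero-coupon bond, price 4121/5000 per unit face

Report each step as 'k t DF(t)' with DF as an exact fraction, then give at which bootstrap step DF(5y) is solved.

1 1 9531/10000
2 2 9031/10000
3 3 1727/2000
4 4 1041/1250
5 5 4121/5000
DF(5y) is solved at step 5

step 1 [1y] bond c/1=13/400: DF=(3936303/4000000 − 13/400·(0))/(1+13/400) = 9531/10000 ≈ 0.953100
step 2 [2y] swap r/1=969/18562: DF=(1 − 969/18562·(0.953100))/(1+969/18562) = 9031/10000 ≈ 0.903100
step 3 [3y] zero: DF = P = 1727/2000 ≈ 0.863500
step 4 [4y] zero: DF = P = 1041/1250 ≈ 0.832800
step 5 [5y] zero: DF = P = 4121/5000 ≈ 0.824200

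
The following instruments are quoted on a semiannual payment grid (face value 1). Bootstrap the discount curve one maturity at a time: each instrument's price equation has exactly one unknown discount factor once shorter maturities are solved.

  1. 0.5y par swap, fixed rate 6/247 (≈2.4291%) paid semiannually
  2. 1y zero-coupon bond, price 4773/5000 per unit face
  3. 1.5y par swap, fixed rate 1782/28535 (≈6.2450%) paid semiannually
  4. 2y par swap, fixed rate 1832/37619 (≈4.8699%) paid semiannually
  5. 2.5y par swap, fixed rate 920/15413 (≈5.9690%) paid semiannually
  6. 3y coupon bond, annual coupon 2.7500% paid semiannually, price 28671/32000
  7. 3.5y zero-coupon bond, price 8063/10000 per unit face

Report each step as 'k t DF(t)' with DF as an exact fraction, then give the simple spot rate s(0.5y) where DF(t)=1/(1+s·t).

1 1/2 247/250
2 1 4773/5000
3 3/2 9109/10000
4 2 2271/2500
5 5/2 431/500
6 3 8211/10000
7 7/2 8063/10000
s(0.5y) = (1/(247/250) − 1)/(1/2) = 6/247 ≈ 2.4291%

step 1 [0.5y] swap r/2=3/247: DF=(1 − 3/247·(0))/(1+3/247) = 247/250 ≈ 0.988000
step 2 [1y] zero: DF = P = 4773/5000 ≈ 0.954600
step 3 [1.5y] swap r/2=891/28535: DF=(1 − 891/28535·(0.988000+0.954600))/(1+891/28535) = 9109/10000 ≈ 0.910900
step 4 [2y] swap r/2=916/37619: DF=(1 − 916/37619·(0.988000+0.954600+0.910900))/(1+916/37619) = 2271/2500 ≈ 0.908400
step 5 [2.5y] swap r/2=460/15413: DF=(1 − 460/15413·(0.988000+0.954600+0.910900+0.908400))/(1+460/15413) = 431/500 ≈ 0.862000
step 6 [3y] bond c/2=11/800: DF=(28671/32000 − 11/800·(0.988000+0.954600+0.910900+0.908400+0.862000))/(1+11/800) = 8211/10000 ≈ 0.821100
step 7 [3.5y] zero: DF = P = 8063/10000 ≈ 0.806300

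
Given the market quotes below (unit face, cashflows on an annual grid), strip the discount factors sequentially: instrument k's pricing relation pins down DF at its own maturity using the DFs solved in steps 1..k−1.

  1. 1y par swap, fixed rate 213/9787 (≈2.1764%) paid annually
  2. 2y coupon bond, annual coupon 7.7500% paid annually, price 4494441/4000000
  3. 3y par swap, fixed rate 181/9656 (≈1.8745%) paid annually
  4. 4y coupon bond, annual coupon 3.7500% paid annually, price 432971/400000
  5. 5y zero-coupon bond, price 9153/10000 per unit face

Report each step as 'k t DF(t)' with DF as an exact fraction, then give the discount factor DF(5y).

step 1 [1y] swap r/1=213/9787: DF=(1 − 213/9787·(0))/(1+213/9787) = 9787/10000 ≈ 0.978700
step 2 [2y] bond c/1=31/400: DF=(4494441/4000000 − 31/400·(0.978700))/(1+31/400) = 2431/2500 ≈ 0.972400
step 3 [3y] swap r/1=181/9656: DF=(1 − 181/9656·(0.978700+0.972400))/(1+181/9656) = 9457/10000 ≈ 0.945700
step 4 [4y] bond c/1=3/80: DF=(432971/400000 − 3/80·(0.978700+0.972400+0.945700))/(1+3/80) = 4693/5000 ≈ 0.938600
step 5 [5y] zero: DF = P = 9153/10000 ≈ 0.915300

1 1 9787/10000
2 2 2431/2500
3 3 9457/10000
4 4 4693/5000
5 5 9153/10000
DF(5y) = 9153/10000 ≈ 0.915300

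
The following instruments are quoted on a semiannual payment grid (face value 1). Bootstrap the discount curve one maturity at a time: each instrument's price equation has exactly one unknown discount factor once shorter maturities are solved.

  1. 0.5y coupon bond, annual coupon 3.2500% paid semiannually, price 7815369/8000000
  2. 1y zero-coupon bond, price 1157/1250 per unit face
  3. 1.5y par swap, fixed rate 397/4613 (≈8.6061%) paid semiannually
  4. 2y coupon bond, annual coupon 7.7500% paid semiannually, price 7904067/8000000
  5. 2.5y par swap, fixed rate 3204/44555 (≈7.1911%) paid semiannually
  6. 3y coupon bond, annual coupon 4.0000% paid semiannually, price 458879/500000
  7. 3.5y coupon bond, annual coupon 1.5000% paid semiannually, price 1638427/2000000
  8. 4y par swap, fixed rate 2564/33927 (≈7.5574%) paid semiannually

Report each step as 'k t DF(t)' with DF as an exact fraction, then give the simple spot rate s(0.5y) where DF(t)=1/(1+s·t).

step 1 [0.5y] bond c/2=13/800: DF=(7815369/8000000 − 13/800·(0))/(1+13/800) = 9613/10000 ≈ 0.961300
step 2 [1y] zero: DF = P = 1157/1250 ≈ 0.925600
step 3 [1.5y] swap r/2=397/9226: DF=(1 − 397/9226·(0.961300+0.925600))/(1+397/9226) = 8809/10000 ≈ 0.880900
step 4 [2y] bond c/2=31/800: DF=(7904067/8000000 − 31/800·(0.961300+0.925600+0.880900))/(1+31/800) = 8479/10000 ≈ 0.847900
step 5 [2.5y] swap r/2=1602/44555: DF=(1 − 1602/44555·(0.961300+0.925600+0.880900+0.847900))/(1+1602/44555) = 4199/5000 ≈ 0.839800
step 6 [3y] bond c/2=1/50: DF=(458879/500000 − 1/50·(0.961300+0.925600+0.880900+0.847900+0.839800))/(1+1/50) = 2031/2500 ≈ 0.812400
step 7 [3.5y] bond c/2=3/400: DF=(1638427/2000000 − 3/400·(0.961300+0.925600+0.880900+0.847900+0.839800+0.812400))/(1+3/400) = 7739/10000 ≈ 0.773900
step 8 [4y] swap r/2=1282/33927: DF=(1 − 1282/33927·(0.961300+0.925600+0.880900+0.847900+0.839800+0.812400+0.773900))/(1+1282/33927) = 1859/2500 ≈ 0.743600

1 1/2 9613/10000
2 1 1157/1250
3 3/2 8809/10000
4 2 8479/10000
5 5/2 4199/5000
6 3 2031/2500
7 7/2 7739/10000
8 4 1859/2500
s(0.5y) = (1/(9613/10000) − 1)/(1/2) = 774/9613 ≈ 8.0516%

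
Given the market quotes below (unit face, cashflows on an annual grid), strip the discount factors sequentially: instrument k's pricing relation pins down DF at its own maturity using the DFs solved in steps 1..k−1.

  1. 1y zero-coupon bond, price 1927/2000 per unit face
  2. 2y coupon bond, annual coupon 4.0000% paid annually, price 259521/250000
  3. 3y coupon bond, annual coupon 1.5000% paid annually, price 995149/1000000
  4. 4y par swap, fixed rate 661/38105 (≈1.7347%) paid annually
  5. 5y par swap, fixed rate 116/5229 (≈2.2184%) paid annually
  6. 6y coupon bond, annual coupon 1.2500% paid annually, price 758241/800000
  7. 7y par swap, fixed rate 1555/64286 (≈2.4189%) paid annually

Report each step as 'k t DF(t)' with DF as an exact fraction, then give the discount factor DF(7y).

step 1 [1y] zero: DF = P = 1927/2000 ≈ 0.963500
step 2 [2y] bond c/1=1/25: DF=(259521/250000 − 1/25·(0.963500))/(1+1/25) = 9611/10000 ≈ 0.961100
step 3 [3y] bond c/1=3/200: DF=(995149/1000000 − 3/200·(0.963500+0.961100))/(1+3/200) = 119/125 ≈ 0.952000
step 4 [4y] swap r/1=661/38105: DF=(1 − 661/38105·(0.963500+0.961100+0.952000))/(1+661/38105) = 9339/10000 ≈ 0.933900
step 5 [5y] swap r/1=116/5229: DF=(1 − 116/5229·(0.963500+0.961100+0.952000+0.933900))/(1+116/5229) = 2239/2500 ≈ 0.895600
step 6 [6y] bond c/1=1/80: DF=(758241/800000 − 1/80·(0.963500+0.961100+0.952000+0.933900+0.895600))/(1+1/80) = 439/500 ≈ 0.878000
step 7 [7y] swap r/1=1555/64286: DF=(1 − 1555/64286·(0.963500+0.961100+0.952000+0.933900+0.895600+0.878000))/(1+1555/64286) = 1689/2000 ≈ 0.844500

1 1 1927/2000
2 2 9611/10000
3 3 119/125
4 4 9339/10000
5 5 2239/2500
6 6 439/500
7 7 1689/2000
DF(7y) = 1689/2000 ≈ 0.844500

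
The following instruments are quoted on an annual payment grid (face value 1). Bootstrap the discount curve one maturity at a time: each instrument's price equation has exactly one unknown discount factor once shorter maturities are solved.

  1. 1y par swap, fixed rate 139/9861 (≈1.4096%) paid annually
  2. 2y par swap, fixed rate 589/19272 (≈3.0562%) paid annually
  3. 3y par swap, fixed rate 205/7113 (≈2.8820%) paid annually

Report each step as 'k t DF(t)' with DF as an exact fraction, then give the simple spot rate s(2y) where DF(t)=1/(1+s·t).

1 1 9861/10000
2 2 9411/10000
3 3 459/500
s(2y) = (1/(9411/10000) − 1)/(2) = 589/18822 ≈ 3.1293%

step 1 [1y] swap r/1=139/9861: DF=(1 − 139/9861·(0))/(1+139/9861) = 9861/10000 ≈ 0.986100
step 2 [2y] swap r/1=589/19272: DF=(1 − 589/19272·(0.986100))/(1+589/19272) = 9411/10000 ≈ 0.941100
step 3 [3y] swap r/1=205/7113: DF=(1 − 205/7113·(0.986100+0.941100))/(1+205/7113) = 459/500 ≈ 0.918000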